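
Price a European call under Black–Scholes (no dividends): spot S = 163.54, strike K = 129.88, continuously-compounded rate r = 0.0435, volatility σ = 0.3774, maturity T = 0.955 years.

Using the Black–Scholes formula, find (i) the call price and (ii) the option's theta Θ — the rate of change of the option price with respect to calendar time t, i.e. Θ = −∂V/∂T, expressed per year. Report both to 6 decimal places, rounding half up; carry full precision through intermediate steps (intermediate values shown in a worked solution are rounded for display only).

price = 45.932549
Θ = -12.084330

σ√T = 0.3774·√0.955 = 0.368811
d₁ = (ln(S/K) + (r+σ²/2)T) / (σ√T) = (ln(163.54/129.88) + (0.0435+0.3774²/2)·0.955) / 0.368811 = (0.230447 + 0.109553) / 0.368811 = 0.921882
d₂ = d₁ − σ√T = 0.921882 − 0.368811 = 0.553071
e^{−rT} = e^{−0.0435·0.955} = 0.959309
N(d₁) = 0.821705,  N(d₂) = 0.709893
Call price V = S·N(d₁) − K·e^{−rT}·N(d₂) = 134.381608 − 88.449059 = 45.932549
φ(d₁) = (1/√(2π))·e^{−d₁²/2} = 0.260834
Θ = −S·φ(d₁)·σ/(2√T) − r·K·e^{−rT}·N(d₂) = −8.236796 − 3.847534 = -12.084330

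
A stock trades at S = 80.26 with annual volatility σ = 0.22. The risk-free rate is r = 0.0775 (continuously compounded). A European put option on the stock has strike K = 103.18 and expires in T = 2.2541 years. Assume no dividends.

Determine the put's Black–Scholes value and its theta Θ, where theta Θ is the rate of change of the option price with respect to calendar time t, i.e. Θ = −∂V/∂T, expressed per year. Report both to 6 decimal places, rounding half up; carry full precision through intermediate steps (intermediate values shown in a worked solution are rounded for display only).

price = 14.427059
Θ = 2.052293

σ√T = 0.22·√2.2541 = 0.330301
d₁ = (ln(S/K) + (r+σ²/2)T) / (σ√T) = (ln(80.26/103.18) + (0.0775+0.22²/2)·2.2541) / 0.330301 = (-0.251204 + 0.229242) / 0.330301 = -0.066490
d₂ = d₁ − σ√T = -0.066490 − 0.330301 = -0.396791
e^{−rT} = e^{−0.0775·2.2541} = 0.839715
N(−d₁) = 0.526506,  N(−d₂) = 0.654239
Put price V = K·e^{−rT}·N(−d₂) − S·N(−d₁) = 56.684444 − 42.257385 = 14.427059
φ(d₁) = (1/√(2π))·e^{−d₁²/2} = 0.398061
Θ = −S·φ(d₁)·σ/(2√T) + r·K·e^{−rT}·N(−d₂) = −2.340752 + 4.393044 = 2.052293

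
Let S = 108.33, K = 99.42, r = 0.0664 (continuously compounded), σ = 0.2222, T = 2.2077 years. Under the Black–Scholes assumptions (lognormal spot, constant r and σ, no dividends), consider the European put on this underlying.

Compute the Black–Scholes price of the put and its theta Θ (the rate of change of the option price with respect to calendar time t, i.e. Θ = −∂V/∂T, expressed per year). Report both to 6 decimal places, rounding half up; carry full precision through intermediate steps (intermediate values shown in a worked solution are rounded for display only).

σ√T = 0.2222·√2.2077 = 0.330152
d₁ = (ln(S/K) + (r+σ²/2)T) / (σ√T) = (ln(108.33/99.42) + (0.0664+0.2222²/2)·2.2077) / 0.330152 = (0.085829 + 0.201091) / 0.330152 = 0.869055
d₂ = d₁ − σ√T = 0.869055 − 0.330152 = 0.538903
e^{−rT} = e^{−0.0664·2.2077} = 0.863647
N(−d₁) = 0.192409,  N(−d₂) = 0.294977
Put price V = K·e^{−rT}·N(−d₂) − S·N(−d₁) = 25.327836 − 20.843618 = 4.484217
φ(d₁) = (1/√(2π))·e^{−d₁²/2} = 0.273469
Θ = −S·φ(d₁)·σ/(2√T) + r·K·e^{−rT}·N(−d₂) = −2.215139 + 1.681768 = -0.533371

price = 4.484217
Θ = -0.533371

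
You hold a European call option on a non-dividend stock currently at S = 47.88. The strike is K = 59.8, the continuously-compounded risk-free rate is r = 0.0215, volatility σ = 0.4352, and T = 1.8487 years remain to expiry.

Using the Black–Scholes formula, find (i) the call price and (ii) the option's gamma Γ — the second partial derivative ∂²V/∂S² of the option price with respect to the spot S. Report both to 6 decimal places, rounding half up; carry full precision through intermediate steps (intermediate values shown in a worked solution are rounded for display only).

σ√T = 0.4352·√1.8487 = 0.591728
d₁ = (ln(S/K) + (r+σ²/2)T) / (σ√T) = (ln(47.88/59.8) + (0.0215+0.4352²/2)·1.8487) / 0.591728 = (-0.222308 + 0.214818) / 0.591728 = -0.012657
d₂ = d₁ − σ√T = -0.012657 − 0.591728 = -0.604385
e^{−rT} = e^{−0.0215·1.8487} = 0.961033
N(d₁) = 0.494951,  N(d₂) = 0.272794
Call price V = S·N(d₁) − K·e^{−rT}·N(d₂) = 23.698233 − 15.677386 = 8.020847
φ(d₁) = (1/√(2π))·e^{−d₁²/2} = 0.398910
Γ = φ(d₁) / (S·σ·√T) = 0.014080

price = 8.020847
Γ = 0.014080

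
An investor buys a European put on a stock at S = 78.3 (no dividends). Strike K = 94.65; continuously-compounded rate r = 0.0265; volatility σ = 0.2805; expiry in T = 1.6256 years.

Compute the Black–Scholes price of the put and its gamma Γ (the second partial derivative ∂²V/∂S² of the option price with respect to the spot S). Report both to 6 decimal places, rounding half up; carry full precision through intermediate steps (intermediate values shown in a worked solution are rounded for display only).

σ√T = 0.2805·√1.6256 = 0.357635
d₁ = (ln(S/K) + (r+σ²/2)T) / (σ√T) = (ln(78.3/94.65) + (0.0265+0.2805²/2)·1.6256) / 0.357635 = (-0.189638 + 0.107030) / 0.357635 = -0.230986
d₂ = d₁ − σ√T = -0.230986 − 0.357635 = -0.588621
e^{−rT} = e^{−0.0265·1.6256} = 0.957836
N(−d₁) = 0.591337,  N(−d₂) = 0.721942
Put price V = K·e^{−rT}·N(−d₂) − S·N(−d₁) = 65.450696 − 46.301695 = 19.149001
φ(d₁) = (1/√(2π))·e^{−d₁²/2} = 0.388440
Γ = φ(d₁) / (S·σ·√T) = 0.013871

price = 19.149001
Γ = 0.013871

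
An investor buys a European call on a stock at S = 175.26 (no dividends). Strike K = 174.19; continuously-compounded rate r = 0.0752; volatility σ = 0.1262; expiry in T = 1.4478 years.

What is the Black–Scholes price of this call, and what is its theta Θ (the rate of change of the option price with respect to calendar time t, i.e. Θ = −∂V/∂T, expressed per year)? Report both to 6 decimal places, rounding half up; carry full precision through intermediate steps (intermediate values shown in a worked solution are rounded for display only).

price = 22.287743
Θ = -11.427799

σ√T = 0.1262·√1.4478 = 0.151850
d₁ = (ln(S/K) + (r+σ²/2)T) / (σ√T) = (ln(175.26/174.19) + (0.0752+0.1262²/2)·1.4478) / 0.151850 = (0.006124 + 0.120404) / 0.151850 = 0.833243
d₂ = d₁ − σ√T = 0.833243 − 0.151850 = 0.681394
e^{−rT} = e^{−0.0752·1.4478} = 0.896843
N(d₁) = 0.797646,  N(d₂) = 0.752189
Call price V = S·N(d₁) − K·e^{−rT}·N(d₂) = 139.795473 − 117.507729 = 22.287743
φ(d₁) = (1/√(2π))·e^{−d₁²/2} = 0.281933
Θ = −S·φ(d₁)·σ/(2√T) − r·K·e^{−rT}·N(d₂) = −2.591218 − 8.836581 = -11.427799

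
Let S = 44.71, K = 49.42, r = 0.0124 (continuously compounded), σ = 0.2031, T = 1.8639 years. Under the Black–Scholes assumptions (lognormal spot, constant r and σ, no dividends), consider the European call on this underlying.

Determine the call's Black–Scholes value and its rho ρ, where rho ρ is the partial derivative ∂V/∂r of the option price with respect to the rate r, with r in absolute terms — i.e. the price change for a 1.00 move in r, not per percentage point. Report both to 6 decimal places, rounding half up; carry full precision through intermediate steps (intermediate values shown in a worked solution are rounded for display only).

price = 3.532271
ρ = 30.470117

σ√T = 0.2031·√1.8639 = 0.277282
d₁ = (ln(S/K) + (r+σ²/2)T) / (σ√T) = (ln(44.71/49.42) + (0.0124+0.2031²/2)·1.8639) / 0.277282 = (-0.100158 + 0.061555) / 0.277282 = -0.139220
d₂ = d₁ − σ√T = -0.139220 − 0.277282 = -0.416501
e^{−rT} = e^{−0.0124·1.8639} = 0.977153
N(d₁) = 0.444638,  N(d₂) = 0.338522
Call price V = S·N(d₁) − K·e^{−rT}·N(d₂) = 19.879777 − 16.347506 = 3.532271
ρ = K·T·e^{−rT}·N(d₂) = 30.470117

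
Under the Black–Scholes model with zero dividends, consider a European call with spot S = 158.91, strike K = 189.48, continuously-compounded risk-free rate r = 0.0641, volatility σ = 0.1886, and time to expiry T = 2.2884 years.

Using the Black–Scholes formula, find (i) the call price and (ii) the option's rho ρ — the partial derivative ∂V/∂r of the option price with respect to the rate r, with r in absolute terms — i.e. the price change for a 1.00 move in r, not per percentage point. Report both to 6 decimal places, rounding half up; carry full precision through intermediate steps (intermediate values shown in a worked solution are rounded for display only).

σ√T = 0.1886·√2.2884 = 0.285304
d₁ = (ln(S/K) + (r+σ²/2)T) / (σ√T) = (ln(158.91/189.48) + (0.0641+0.1886²/2)·2.2884) / 0.285304 = (-0.175945 + 0.187386) / 0.285304 = 0.040098
d₂ = d₁ − σ√T = 0.040098 − 0.285304 = -0.245206
e^{−rT} = e^{−0.0641·2.2884} = 0.863565
N(d₁) = 0.515993,  N(d₂) = 0.403149
Call price V = S·N(d₁) − K·e^{−rT}·N(d₂) = 81.996368 − 65.966483 = 16.029885
ρ = K·T·e^{−rT}·N(d₂) = 150.957700

price = 16.029885
ρ = 150.957700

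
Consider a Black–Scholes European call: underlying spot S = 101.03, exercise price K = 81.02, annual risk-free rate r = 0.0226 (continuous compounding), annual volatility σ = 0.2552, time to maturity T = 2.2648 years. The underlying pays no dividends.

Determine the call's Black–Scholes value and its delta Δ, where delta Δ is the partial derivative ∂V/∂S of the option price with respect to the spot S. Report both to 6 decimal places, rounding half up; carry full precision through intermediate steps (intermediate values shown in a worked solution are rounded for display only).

price = 28.777101
Δ = 0.815943

σ√T = 0.2552·√2.2648 = 0.384057
d₁ = (ln(S/K) + (r+σ²/2)T) / (σ√T) = (ln(101.03/81.02) + (0.0226+0.2552²/2)·2.2648) / 0.384057 = (0.220721 + 0.124934) / 0.384057 = 0.900012
d₂ = d₁ − σ√T = 0.900012 − 0.384057 = 0.515955
e^{−rT} = e^{−0.0226·2.2648} = 0.950103
N(d₁) = 0.815943,  N(d₂) = 0.697057
Call price V = S·N(d₁) − K·e^{−rT}·N(d₂) = 82.434726 − 53.657624 = 28.777101
Δ = N(d₁) = 0.815943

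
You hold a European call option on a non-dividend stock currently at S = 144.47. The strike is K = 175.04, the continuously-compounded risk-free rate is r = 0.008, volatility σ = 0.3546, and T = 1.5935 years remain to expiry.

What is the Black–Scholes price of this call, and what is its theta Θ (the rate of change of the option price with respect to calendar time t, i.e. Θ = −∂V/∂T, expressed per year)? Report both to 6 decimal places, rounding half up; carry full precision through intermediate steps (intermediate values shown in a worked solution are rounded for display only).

σ√T = 0.3546·√1.5935 = 0.447625
d₁ = (ln(S/K) + (r+σ²/2)T) / (σ√T) = (ln(144.47/175.04) + (0.008+0.3546²/2)·1.5935) / 0.447625 = (-0.191943 + 0.112932) / 0.447625 = -0.176510
d₂ = d₁ − σ√T = -0.176510 − 0.447625 = -0.624135
e^{−rT} = e^{−0.008·1.5935} = 0.987333
N(d₁) = 0.429947,  N(d₂) = 0.266269
Call price V = S·N(d₁) − K·e^{−rT}·N(d₂) = 62.114391 − 46.017396 = 16.096995
φ(d₁) = (1/√(2π))·e^{−d₁²/2} = 0.392776
Θ = −S·φ(d₁)·σ/(2√T) − r·K·e^{−rT}·N(d₂) = −7.969940 − 0.368139 = -8.338079

price = 16.096995
Θ = -8.338079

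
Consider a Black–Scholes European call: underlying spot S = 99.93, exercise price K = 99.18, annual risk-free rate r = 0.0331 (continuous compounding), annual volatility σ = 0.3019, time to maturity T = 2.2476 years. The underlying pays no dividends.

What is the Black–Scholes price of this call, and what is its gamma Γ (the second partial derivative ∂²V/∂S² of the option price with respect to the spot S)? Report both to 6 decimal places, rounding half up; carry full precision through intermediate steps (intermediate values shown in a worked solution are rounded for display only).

price = 21.393556
Γ = 0.008118

σ√T = 0.3019·√2.2476 = 0.452608
d₁ = (ln(S/K) + (r+σ²/2)T) / (σ√T) = (ln(99.93/99.18) + (0.0331+0.3019²/2)·2.2476) / 0.452608 = (0.007534 + 0.176823) / 0.452608 = 0.407320
d₂ = d₁ − σ√T = 0.407320 − 0.452608 = -0.045289
e^{−rT} = e^{−0.0331·2.2476} = 0.928304
N(d₁) = 0.658113,  N(d₂) = 0.481939
Call price V = S·N(d₁) − K·e^{−rT}·N(d₂) = 65.765271 − 44.371715 = 21.393556
φ(d₁) = (1/√(2π))·e^{−d₁²/2} = 0.367184
Γ = φ(d₁) / (S·σ·√T) = 0.008118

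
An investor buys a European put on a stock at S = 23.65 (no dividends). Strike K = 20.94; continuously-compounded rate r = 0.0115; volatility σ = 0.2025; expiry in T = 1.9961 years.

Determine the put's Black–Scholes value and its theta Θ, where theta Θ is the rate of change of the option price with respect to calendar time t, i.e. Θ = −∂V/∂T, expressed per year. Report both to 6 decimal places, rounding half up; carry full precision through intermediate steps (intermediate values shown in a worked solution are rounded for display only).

price = 1.227640
Θ = -0.463505

σ√T = 0.2025·√1.9961 = 0.286099
d₁ = (ln(S/K) + (r+σ²/2)T) / (σ√T) = (ln(23.65/20.94) + (0.0115+0.2025²/2)·1.9961) / 0.286099 = (0.121702 + 0.063881) / 0.286099 = 0.648669
d₂ = d₁ − σ√T = 0.648669 − 0.286099 = 0.362570
e^{−rT} = e^{−0.0115·1.9961} = 0.977306
N(−d₁) = 0.258276,  N(−d₂) = 0.358463
Put price V = K·e^{−rT}·N(−d₂) − S·N(−d₁) = 7.335876 − 6.108235 = 1.227640
φ(d₁) = (1/√(2π))·e^{−d₁²/2} = 0.323252
Θ = −S·φ(d₁)·σ/(2√T) + r·K·e^{−rT}·N(−d₂) = −0.547868 + 0.084363 = -0.463505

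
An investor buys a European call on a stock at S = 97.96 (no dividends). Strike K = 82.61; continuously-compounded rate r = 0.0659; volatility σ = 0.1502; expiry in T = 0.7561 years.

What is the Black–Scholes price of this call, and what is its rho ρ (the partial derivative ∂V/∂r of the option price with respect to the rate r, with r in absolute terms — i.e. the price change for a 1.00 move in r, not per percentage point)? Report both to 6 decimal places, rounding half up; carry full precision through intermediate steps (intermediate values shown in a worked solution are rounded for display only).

σ√T = 0.1502·√0.7561 = 0.130605
d₁ = (ln(S/K) + (r+σ²/2)T) / (σ√T) = (ln(97.96/82.61) + (0.0659+0.1502²/2)·0.7561) / 0.130605 = (0.170428 + 0.058356) / 0.130605 = 1.751728
d₂ = d₁ − σ√T = 1.751728 − 0.130605 = 1.621123
e^{−rT} = e^{−0.0659·0.7561} = 0.951394
N(d₁) = 0.960090,  N(d₂) = 0.947504
Call price V = S·N(d₁) − K·e^{−rT}·N(d₂) = 94.050388 − 74.468784 = 19.581604
ρ = K·T·e^{−rT}·N(d₂) = 56.305848

price = 19.581604
ρ = 56.305848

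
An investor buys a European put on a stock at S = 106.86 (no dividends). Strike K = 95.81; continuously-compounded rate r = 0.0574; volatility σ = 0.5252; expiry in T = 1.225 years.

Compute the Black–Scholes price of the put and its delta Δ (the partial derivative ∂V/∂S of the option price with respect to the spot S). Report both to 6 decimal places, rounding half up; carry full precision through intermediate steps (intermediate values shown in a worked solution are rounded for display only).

σ√T = 0.5252·√1.225 = 0.581290
d₁ = (ln(S/K) + (r+σ²/2)T) / (σ√T) = (ln(106.86/95.81) + (0.0574+0.5252²/2)·1.225) / 0.581290 = (0.109153 + 0.239264) / 0.581290 = 0.599385
d₂ = d₁ − σ√T = 0.599385 − 0.581290 = 0.018095
e^{−rT} = e^{−0.0574·1.225} = 0.932100
N(−d₁) = 0.274458,  N(−d₂) = 0.492781
Put price V = K·e^{−rT}·N(−d₂) − S·N(−d₁) = 44.007610 − 29.328589 = 14.679021
Δ = −N(−d₁) = -0.274458

price = 14.679021
Δ = -0.274458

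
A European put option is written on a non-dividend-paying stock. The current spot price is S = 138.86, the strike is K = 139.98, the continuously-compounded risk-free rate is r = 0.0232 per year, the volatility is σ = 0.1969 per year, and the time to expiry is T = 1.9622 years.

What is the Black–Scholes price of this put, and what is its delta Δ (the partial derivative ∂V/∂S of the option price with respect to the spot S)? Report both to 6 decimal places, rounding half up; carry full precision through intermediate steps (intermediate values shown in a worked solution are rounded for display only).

price = 12.533109
Δ = -0.392107

σ√T = 0.1969·√1.9622 = 0.275815
d₁ = (ln(S/K) + (r+σ²/2)T) / (σ√T) = (ln(138.86/139.98) + (0.0232+0.1969²/2)·1.9622) / 0.275815 = (-0.008033 + 0.083560) / 0.275815 = 0.273831
d₂ = d₁ − σ√T = 0.273831 − 0.275815 = -0.001984
e^{−rT} = e^{−0.0232·1.9622} = 0.955498
N(−d₁) = 0.392107,  N(−d₂) = 0.500791
Put price V = K·e^{−rT}·N(−d₂) − S·N(−d₁) = 66.981127 − 54.448017 = 12.533109
Δ = −N(−d₁) = -0.392107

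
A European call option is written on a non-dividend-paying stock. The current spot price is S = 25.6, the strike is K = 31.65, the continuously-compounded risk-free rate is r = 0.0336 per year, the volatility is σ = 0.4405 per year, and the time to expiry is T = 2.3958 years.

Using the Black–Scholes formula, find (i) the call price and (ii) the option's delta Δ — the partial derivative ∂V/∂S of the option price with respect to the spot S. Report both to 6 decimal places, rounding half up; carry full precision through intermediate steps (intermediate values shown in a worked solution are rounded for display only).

price = 5.640820
Δ = 0.558762

σ√T = 0.4405·√2.3958 = 0.681822
d₁ = (ln(S/K) + (r+σ²/2)T) / (σ√T) = (ln(25.6/31.65) + (0.0336+0.4405²/2)·2.3958) / 0.681822 = (-0.212146 + 0.312940) / 0.681822 = 0.147830
d₂ = d₁ − σ√T = 0.147830 − 0.681822 = -0.533992
e^{−rT} = e^{−0.0336·2.3958} = 0.922656
N(d₁) = 0.558762,  N(d₂) = 0.296673
Call price V = S·N(d₁) − K·e^{−rT}·N(d₂) = 14.304297 − 8.663477 = 5.640820
Δ = N(d₁) = 0.558762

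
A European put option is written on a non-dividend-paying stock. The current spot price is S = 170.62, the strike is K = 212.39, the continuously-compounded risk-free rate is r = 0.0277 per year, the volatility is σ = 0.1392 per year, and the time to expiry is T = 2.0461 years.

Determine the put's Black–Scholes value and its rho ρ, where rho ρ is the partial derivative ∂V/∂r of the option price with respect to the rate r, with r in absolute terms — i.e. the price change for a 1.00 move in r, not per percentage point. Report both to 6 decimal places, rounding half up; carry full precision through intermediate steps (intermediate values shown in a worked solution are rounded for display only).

price = 34.366464
ρ = -336.642546

σ√T = 0.1392·√2.0461 = 0.199114
d₁ = (ln(S/K) + (r+σ²/2)T) / (σ√T) = (ln(170.62/212.39) + (0.0277+0.1392²/2)·2.0461) / 0.199114 = (-0.218985 + 0.076500) / 0.199114 = -0.715594
d₂ = d₁ − σ√T = -0.715594 − 0.199114 = -0.914709
e^{−rT} = e^{−0.0277·2.0461} = 0.944899
N(−d₁) = 0.762879,  N(−d₂) = 0.819828
Put price V = K·e^{−rT}·N(−d₂) − S·N(−d₁) = 164.528882 − 130.162418 = 34.366464
ρ = −K·T·e^{−rT}·N(−d₂) = -336.642546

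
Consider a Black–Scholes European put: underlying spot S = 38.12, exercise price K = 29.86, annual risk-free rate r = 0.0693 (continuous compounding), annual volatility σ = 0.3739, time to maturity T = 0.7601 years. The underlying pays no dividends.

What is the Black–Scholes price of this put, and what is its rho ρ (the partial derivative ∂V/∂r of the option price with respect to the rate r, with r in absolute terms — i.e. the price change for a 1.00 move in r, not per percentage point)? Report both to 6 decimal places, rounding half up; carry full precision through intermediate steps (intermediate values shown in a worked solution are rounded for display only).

σ√T = 0.3739·√0.7601 = 0.325980
d₁ = (ln(S/K) + (r+σ²/2)T) / (σ√T) = (ln(38.12/29.86) + (0.0693+0.3739²/2)·0.7601) / 0.325980 = (0.244219 + 0.105806) / 0.325980 = 1.073765
d₂ = d₁ − σ√T = 1.073765 − 0.325980 = 0.747785
e^{−rT} = e^{−0.0693·0.7601} = 0.948688
N(−d₁) = 0.141464,  N(−d₂) = 0.227295
Put price V = K·e^{−rT}·N(−d₂) − S·N(−d₁) = 6.438776 − 5.392612 = 1.046164
ρ = −K·T·e^{−rT}·N(−d₂) = -4.894114

price = 1.046164
ρ = -4.894114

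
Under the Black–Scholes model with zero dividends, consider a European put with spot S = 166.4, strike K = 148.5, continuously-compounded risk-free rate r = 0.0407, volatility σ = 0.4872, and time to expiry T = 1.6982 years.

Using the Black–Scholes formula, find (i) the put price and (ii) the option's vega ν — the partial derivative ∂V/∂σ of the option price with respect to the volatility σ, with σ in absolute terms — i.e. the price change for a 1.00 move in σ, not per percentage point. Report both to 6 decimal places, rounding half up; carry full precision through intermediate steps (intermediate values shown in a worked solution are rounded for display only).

price = 25.585058
ν = 72.015696

σ√T = 0.4872·√1.6982 = 0.634895
d₁ = (ln(S/K) + (r+σ²/2)T) / (σ√T) = (ln(166.4/148.5) + (0.0407+0.4872²/2)·1.6982) / 0.634895 = (0.113810 + 0.270662) / 0.634895 = 0.605568
d₂ = d₁ − σ√T = 0.605568 − 0.634895 = -0.029327
e^{−rT} = e^{−0.0407·1.6982} = 0.933218
N(−d₁) = 0.272401,  N(−d₂) = 0.511698
Put price V = K·e^{−rT}·N(−d₂) − S·N(−d₁) = 70.912553 − 45.327495 = 25.585058
φ(d₁) = (1/√(2π))·e^{−d₁²/2} = 0.332108
ν = S·φ(d₁)·√T = 72.015696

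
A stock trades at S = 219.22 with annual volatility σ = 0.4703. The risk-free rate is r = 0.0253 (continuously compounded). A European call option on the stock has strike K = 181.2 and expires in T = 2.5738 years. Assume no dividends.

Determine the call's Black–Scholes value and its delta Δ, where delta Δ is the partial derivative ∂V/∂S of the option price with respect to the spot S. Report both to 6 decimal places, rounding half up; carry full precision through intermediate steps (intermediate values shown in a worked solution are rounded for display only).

price = 84.984813
Δ = 0.763006

σ√T = 0.4703·√2.5738 = 0.754505
d₁ = (ln(S/K) + (r+σ²/2)T) / (σ√T) = (ln(219.22/181.2) + (0.0253+0.4703²/2)·2.5738) / 0.754505 = (0.190474 + 0.349756) / 0.754505 = 0.716006
d₂ = d₁ − σ√T = 0.716006 − 0.754505 = -0.038499
e^{−rT} = e^{−0.0253·2.5738} = 0.936958
N(d₁) = 0.763006,  N(d₂) = 0.484645
Call price V = S·N(d₁) − K·e^{−rT}·N(d₂) = 167.266245 − 82.281433 = 84.984813
Δ = N(d₁) = 0.763006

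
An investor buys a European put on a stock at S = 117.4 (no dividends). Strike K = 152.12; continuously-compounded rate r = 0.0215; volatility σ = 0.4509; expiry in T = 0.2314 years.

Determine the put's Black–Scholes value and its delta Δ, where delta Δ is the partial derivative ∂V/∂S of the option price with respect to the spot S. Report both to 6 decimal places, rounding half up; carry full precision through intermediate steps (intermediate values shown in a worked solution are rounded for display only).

price = 35.677473
Δ = -0.856129

σ√T = 0.4509·√0.2314 = 0.216901
d₁ = (ln(S/K) + (r+σ²/2)T) / (σ√T) = (ln(117.4/152.12) + (0.0215+0.4509²/2)·0.2314) / 0.216901 = (-0.259083 + 0.028498) / 0.216901 = -1.063086
d₂ = d₁ − σ√T = -1.063086 − 0.216901 = -1.279987
e^{−rT} = e^{−0.0215·0.2314} = 0.995037
N(−d₁) = 0.856129,  N(−d₂) = 0.899725
Put price V = K·e^{−rT}·N(−d₂) − S·N(−d₁) = 136.186963 − 100.509490 = 35.677473
Δ = −N(−d₁) = -0.856129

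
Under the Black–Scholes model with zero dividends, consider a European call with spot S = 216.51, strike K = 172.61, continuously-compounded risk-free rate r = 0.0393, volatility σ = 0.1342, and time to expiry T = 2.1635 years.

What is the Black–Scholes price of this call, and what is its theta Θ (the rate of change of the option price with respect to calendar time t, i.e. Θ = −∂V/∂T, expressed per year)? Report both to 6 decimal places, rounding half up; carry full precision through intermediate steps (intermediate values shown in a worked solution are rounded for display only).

price = 58.860020
Θ = -6.763049

σ√T = 0.1342·√2.1635 = 0.197393
d₁ = (ln(S/K) + (r+σ²/2)T) / (σ√T) = (ln(216.51/172.61) + (0.0393+0.1342²/2)·2.1635) / 0.197393 = (0.226602 + 0.104507) / 0.197393 = 1.677416
d₂ = d₁ − σ√T = 1.677416 − 0.197393 = 1.480023
e^{−rT} = e^{−0.0393·2.1635} = 0.918489
N(d₁) = 0.953269,  N(d₂) = 0.930566
Call price V = S·N(d₁) − K·e^{−rT}·N(d₂) = 206.392353 − 147.532333 = 58.860020
φ(d₁) = (1/√(2π))·e^{−d₁²/2} = 0.097705
Θ = −S·φ(d₁)·σ/(2√T) − r·K·e^{−rT}·N(d₂) = −0.965028 − 5.798021 = -6.763049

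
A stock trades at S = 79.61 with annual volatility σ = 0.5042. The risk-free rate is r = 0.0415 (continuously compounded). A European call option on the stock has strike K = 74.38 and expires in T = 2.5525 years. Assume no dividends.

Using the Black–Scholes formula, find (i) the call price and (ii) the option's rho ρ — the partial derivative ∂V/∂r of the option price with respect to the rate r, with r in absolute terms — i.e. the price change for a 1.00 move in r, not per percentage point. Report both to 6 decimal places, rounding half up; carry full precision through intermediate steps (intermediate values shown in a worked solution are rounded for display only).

price = 29.775978
ρ = 72.726012

σ√T = 0.5042·√2.5525 = 0.805537
d₁ = (ln(S/K) + (r+σ²/2)T) / (σ√T) = (ln(79.61/74.38) + (0.0415+0.5042²/2)·2.5525) / 0.805537 = (0.067953 + 0.430374) / 0.805537 = 0.618626
d₂ = d₁ − σ√T = 0.618626 − 0.805537 = -0.186911
e^{−rT} = e^{−0.0415·2.5525} = 0.899489
N(d₁) = 0.731919,  N(d₂) = 0.425865
Call price V = S·N(d₁) − K·e^{−rT}·N(d₂) = 58.268049 − 28.492071 = 29.775978
ρ = K·T·e^{−rT}·N(d₂) = 72.726012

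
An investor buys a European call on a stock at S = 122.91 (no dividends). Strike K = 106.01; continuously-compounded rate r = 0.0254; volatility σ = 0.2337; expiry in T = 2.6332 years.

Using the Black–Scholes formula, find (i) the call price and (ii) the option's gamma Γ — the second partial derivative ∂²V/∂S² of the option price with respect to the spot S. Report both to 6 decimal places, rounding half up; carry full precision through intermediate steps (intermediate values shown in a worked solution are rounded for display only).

σ√T = 0.2337·√2.6332 = 0.379228
d₁ = (ln(S/K) + (r+σ²/2)T) / (σ√T) = (ln(122.91/106.01) + (0.0254+0.2337²/2)·2.6332) / 0.379228 = (0.147919 + 0.138790) / 0.379228 = 0.756034
d₂ = d₁ − σ√T = 0.756034 − 0.379228 = 0.376805
e^{−rT} = e^{−0.0254·2.6332} = 0.935304
N(d₁) = 0.775185,  N(d₂) = 0.646841
Call price V = S·N(d₁) − K·e^{−rT}·N(d₂) = 95.278045 − 64.135317 = 31.142728
φ(d₁) = (1/√(2π))·e^{−d₁²/2} = 0.299772
Γ = φ(d₁) / (S·σ·√T) = 0.006431

price = 31.142728
Γ = 0.006431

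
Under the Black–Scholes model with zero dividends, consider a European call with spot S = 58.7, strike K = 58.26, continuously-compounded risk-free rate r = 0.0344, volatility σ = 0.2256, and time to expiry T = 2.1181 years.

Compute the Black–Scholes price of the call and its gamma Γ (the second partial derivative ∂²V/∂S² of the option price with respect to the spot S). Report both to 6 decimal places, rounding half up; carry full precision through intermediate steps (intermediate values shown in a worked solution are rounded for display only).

σ√T = 0.2256·√2.1181 = 0.328331
d₁ = (ln(S/K) + (r+σ²/2)T) / (σ√T) = (ln(58.7/58.26) + (0.0344+0.2256²/2)·2.1181) / 0.328331 = (0.007524 + 0.126763) / 0.328331 = 0.408999
d₂ = d₁ − σ√T = 0.408999 − 0.328331 = 0.080668
e^{−rT} = e^{−0.0344·2.1181} = 0.929729
N(d₁) = 0.658730,  N(d₂) = 0.532147
Call price V = S·N(d₁) − K·e^{−rT}·N(d₂) = 38.667450 − 28.824270 = 9.843180
φ(d₁) = (1/√(2π))·e^{−d₁²/2} = 0.366932
Γ = φ(d₁) / (S·σ·√T) = 0.019039

price = 9.843180
Γ = 0.019039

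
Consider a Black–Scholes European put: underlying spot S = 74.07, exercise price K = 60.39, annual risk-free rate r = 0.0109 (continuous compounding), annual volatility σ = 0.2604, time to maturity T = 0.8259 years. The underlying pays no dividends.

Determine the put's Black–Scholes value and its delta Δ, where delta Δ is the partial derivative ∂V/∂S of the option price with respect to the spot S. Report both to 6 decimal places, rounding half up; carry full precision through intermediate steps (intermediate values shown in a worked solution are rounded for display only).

price = 1.573140
Δ = -0.154056

σ√T = 0.2604·√0.8259 = 0.236649
d₁ = (ln(S/K) + (r+σ²/2)T) / (σ√T) = (ln(74.07/60.39) + (0.0109+0.2604²/2)·0.8259) / 0.236649 = (0.204187 + 0.037004) / 0.236649 = 1.019192
d₂ = d₁ − σ√T = 1.019192 − 0.236649 = 0.782543
e^{−rT} = e^{−0.0109·0.8259} = 0.991038
N(−d₁) = 0.154056,  N(−d₂) = 0.216948
Put price V = K·e^{−rT}·N(−d₂) − S·N(−d₁) = 12.984064 − 11.410924 = 1.573140
Δ = −N(−d₁) = -0.154056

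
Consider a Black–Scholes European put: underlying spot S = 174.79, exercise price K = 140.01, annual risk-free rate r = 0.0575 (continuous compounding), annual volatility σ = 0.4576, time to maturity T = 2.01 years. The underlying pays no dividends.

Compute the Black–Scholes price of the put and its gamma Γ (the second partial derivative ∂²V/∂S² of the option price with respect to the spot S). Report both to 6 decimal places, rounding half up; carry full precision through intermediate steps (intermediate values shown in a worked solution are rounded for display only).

price = 17.868842
Γ = 0.002463

σ√T = 0.4576·√2.01 = 0.648760
d₁ = (ln(S/K) + (r+σ²/2)T) / (σ√T) = (ln(174.79/140.01) + (0.0575+0.4576²/2)·2.01) / 0.648760 = (0.221871 + 0.326020) / 0.648760 = 0.844521
d₂ = d₁ − σ√T = 0.844521 − 0.648760 = 0.195761
e^{−rT} = e^{−0.0575·2.01} = 0.890854
N(−d₁) = 0.199189,  N(−d₂) = 0.422399
Put price V = K·e^{−rT}·N(−d₂) − S·N(−d₁) = 52.685137 − 34.816294 = 17.868842
φ(d₁) = (1/√(2π))·e^{−d₁²/2} = 0.279278
Γ = φ(d₁) / (S·σ·√T) = 0.002463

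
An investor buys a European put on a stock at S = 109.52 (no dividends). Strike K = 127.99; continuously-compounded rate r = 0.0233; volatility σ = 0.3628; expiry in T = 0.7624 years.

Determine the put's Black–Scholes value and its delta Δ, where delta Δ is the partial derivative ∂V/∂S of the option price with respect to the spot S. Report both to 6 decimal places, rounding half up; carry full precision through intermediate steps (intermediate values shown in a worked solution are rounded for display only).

price = 24.282068
Δ = -0.609301

σ√T = 0.3628·√0.7624 = 0.316781
d₁ = (ln(S/K) + (r+σ²/2)T) / (σ√T) = (ln(109.52/127.99) + (0.0233+0.3628²/2)·0.7624) / 0.316781 = (-0.155845 + 0.067939) / 0.316781 = -0.277498
d₂ = d₁ − σ√T = -0.277498 − 0.316781 = -0.594279
e^{−rT} = e^{−0.0233·0.7624} = 0.982393
N(−d₁) = 0.609301,  N(−d₂) = 0.723837
Put price V = K·e^{−rT}·N(−d₂) − S·N(−d₁) = 91.012730 − 66.730662 = 24.282068
Δ = −N(−d₁) = -0.609301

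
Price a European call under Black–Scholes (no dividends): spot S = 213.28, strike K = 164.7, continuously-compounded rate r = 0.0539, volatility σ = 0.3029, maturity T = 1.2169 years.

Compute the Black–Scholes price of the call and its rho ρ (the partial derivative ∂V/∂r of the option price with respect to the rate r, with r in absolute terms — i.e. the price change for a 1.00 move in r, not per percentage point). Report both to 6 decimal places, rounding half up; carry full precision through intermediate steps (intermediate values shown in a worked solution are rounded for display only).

σ√T = 0.3029·√1.2169 = 0.334139
d₁ = (ln(S/K) + (r+σ²/2)T) / (σ√T) = (ln(213.28/164.7) + (0.0539+0.3029²/2)·1.2169) / 0.334139 = (0.258480 + 0.121415) / 0.334139 = 1.136940
d₂ = d₁ − σ√T = 1.136940 − 0.334139 = 0.802801
e^{−rT} = e^{−0.0539·1.2169} = 0.936514
N(d₁) = 0.872218,  N(d₂) = 0.788955
Call price V = S·N(d₁) − K·e^{−rT}·N(d₂) = 186.026702 − 121.691462 = 64.335240
ρ = K·T·e^{−rT}·N(d₂) = 148.086340

price = 64.335240
ρ = 148.086340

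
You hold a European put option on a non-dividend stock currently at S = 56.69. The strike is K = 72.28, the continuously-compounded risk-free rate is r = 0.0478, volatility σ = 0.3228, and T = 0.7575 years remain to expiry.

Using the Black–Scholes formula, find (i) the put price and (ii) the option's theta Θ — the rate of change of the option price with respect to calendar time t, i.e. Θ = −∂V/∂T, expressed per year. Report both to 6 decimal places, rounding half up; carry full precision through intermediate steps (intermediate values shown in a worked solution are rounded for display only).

price = 15.379931
Θ = -0.815159

σ√T = 0.3228·√0.7575 = 0.280947
d₁ = (ln(S/K) + (r+σ²/2)T) / (σ√T) = (ln(56.69/72.28) + (0.0478+0.3228²/2)·0.7575) / 0.280947 = (-0.242950 + 0.075674) / 0.280947 = -0.595398
d₂ = d₁ − σ√T = -0.595398 − 0.280947 = -0.876345
e^{−rT} = e^{−0.0478·0.7575} = 0.964439
N(−d₁) = 0.724211,  N(−d₂) = 0.809579
Put price V = K·e^{−rT}·N(−d₂) − S·N(−d₁) = 56.435468 − 41.055536 = 15.379931
φ(d₁) = (1/√(2π))·e^{−d₁²/2} = 0.334142
Θ = −S·φ(d₁)·σ/(2√T) + r·K·e^{−rT}·N(−d₂) = −3.512775 + 2.697615 = -0.815159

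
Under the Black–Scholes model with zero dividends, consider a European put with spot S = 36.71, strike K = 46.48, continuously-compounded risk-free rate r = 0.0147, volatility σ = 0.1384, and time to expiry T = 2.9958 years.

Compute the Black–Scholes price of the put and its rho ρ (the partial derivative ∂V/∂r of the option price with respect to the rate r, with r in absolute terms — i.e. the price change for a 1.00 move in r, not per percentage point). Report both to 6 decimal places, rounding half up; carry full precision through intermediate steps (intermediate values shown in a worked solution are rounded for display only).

σ√T = 0.1384·√2.9958 = 0.239548
d₁ = (ln(S/K) + (r+σ²/2)T) / (σ√T) = (ln(36.71/46.48) + (0.0147+0.1384²/2)·2.9958) / 0.239548 = (-0.235973 + 0.072730) / 0.239548 = -0.681463
d₂ = d₁ − σ√T = -0.681463 − 0.239548 = -0.921011
e^{−rT} = e^{−0.0147·2.9958} = 0.956917
N(−d₁) = 0.752211,  N(−d₂) = 0.821478
Put price V = K·e^{−rT}·N(−d₂) − S·N(−d₁) = 36.537285 − 27.613653 = 8.923632
ρ = −K·T·e^{−rT}·N(−d₂) = -109.458399

price = 8.923632
ρ = -109.458399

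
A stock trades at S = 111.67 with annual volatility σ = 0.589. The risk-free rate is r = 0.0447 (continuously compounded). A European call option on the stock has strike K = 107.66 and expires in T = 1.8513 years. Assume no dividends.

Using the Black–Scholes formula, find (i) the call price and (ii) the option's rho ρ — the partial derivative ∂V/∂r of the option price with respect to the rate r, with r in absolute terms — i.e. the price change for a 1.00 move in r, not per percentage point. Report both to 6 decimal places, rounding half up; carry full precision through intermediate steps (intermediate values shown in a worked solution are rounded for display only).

σ√T = 0.589·√1.8513 = 0.801408
d₁ = (ln(S/K) + (r+σ²/2)T) / (σ√T) = (ln(111.67/107.66) + (0.0447+0.589²/2)·1.8513) / 0.801408 = (0.036570 + 0.403881) / 0.801408 = 0.549596
d₂ = d₁ − σ√T = 0.549596 − 0.801408 = -0.251812
e^{−rT} = e^{−0.0447·1.8513} = 0.920578
N(d₁) = 0.708702,  N(d₂) = 0.400593
Call price V = S·N(d₁) − K·e^{−rT}·N(d₂) = 79.140718 − 39.702571 = 39.438147
ρ = K·T·e^{−rT}·N(d₂) = 73.501369

price = 39.438147
ρ = 73.501369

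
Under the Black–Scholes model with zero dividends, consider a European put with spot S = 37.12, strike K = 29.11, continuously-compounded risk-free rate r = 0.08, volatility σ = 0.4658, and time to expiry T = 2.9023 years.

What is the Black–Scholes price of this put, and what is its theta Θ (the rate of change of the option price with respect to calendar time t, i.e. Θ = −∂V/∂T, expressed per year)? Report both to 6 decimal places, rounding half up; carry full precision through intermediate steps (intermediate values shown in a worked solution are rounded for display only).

σ√T = 0.4658·√2.9023 = 0.793543
d₁ = (ln(S/K) + (r+σ²/2)T) / (σ√T) = (ln(37.12/29.11) + (0.08+0.4658²/2)·2.9023) / 0.793543 = (0.243074 + 0.547039) / 0.793543 = 0.995678
d₂ = d₁ − σ√T = 0.995678 − 0.793543 = 0.202135
e^{−rT} = e^{−0.08·2.9023} = 0.792800
N(−d₁) = 0.159703,  N(−d₂) = 0.419906
Put price V = K·e^{−rT}·N(−d₂) − S·N(−d₁) = 9.690758 − 5.928187 = 3.762571
φ(d₁) = (1/√(2π))·e^{−d₁²/2} = 0.243017
Θ = −S·φ(d₁)·σ/(2√T) + r·K·e^{−rT}·N(−d₂) = −1.233224 + 0.775261 = -0.457964

price = 3.762571
Θ = -0.457964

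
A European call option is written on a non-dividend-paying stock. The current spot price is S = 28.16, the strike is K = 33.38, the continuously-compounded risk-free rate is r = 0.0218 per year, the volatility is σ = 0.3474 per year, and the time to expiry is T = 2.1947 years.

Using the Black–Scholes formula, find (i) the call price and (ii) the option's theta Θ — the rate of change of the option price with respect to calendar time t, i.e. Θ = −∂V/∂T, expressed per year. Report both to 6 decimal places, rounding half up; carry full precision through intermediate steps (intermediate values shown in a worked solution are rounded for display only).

price = 4.426890
Θ = -1.532253

σ√T = 0.3474·√2.1947 = 0.514656
d₁ = (ln(S/K) + (r+σ²/2)T) / (σ√T) = (ln(28.16/33.38) + (0.0218+0.3474²/2)·2.1947) / 0.514656 = (-0.170054 + 0.180280) / 0.514656 = 0.019869
d₂ = d₁ − σ√T = 0.019869 − 0.514656 = -0.494787
e^{−rT} = e^{−0.0218·2.1947} = 0.953282
N(d₁) = 0.507926,  N(d₂) = 0.310375
Call price V = S·N(d₁) − K·e^{−rT}·N(d₂) = 14.303198 − 9.876307 = 4.426890
φ(d₁) = (1/√(2π))·e^{−d₁²/2} = 0.398864
Θ = −S·φ(d₁)·σ/(2√T) − r·K·e^{−rT}·N(d₂) = −1.316950 − 0.215303 = -1.532253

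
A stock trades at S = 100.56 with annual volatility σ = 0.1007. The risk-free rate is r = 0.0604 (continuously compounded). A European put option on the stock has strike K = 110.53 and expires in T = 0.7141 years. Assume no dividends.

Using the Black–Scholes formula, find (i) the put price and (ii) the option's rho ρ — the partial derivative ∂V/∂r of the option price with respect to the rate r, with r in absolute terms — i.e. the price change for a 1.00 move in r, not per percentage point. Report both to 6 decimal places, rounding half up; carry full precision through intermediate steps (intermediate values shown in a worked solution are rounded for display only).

σ√T = 0.1007·√0.7141 = 0.085096
d₁ = (ln(S/K) + (r+σ²/2)T) / (σ√T) = (ln(100.56/110.53) + (0.0604+0.1007²/2)·0.7141) / 0.085096 = (-0.094532 + 0.046752) / 0.085096 = -0.561485
d₂ = d₁ − σ√T = -0.561485 − 0.085096 = -0.646581
e^{−rT} = e^{−0.0604·0.7141} = 0.957785
N(−d₁) = 0.712767,  N(−d₂) = 0.741048
Put price V = K·e^{−rT}·N(−d₂) − S·N(−d₁) = 78.450356 − 71.675802 = 6.774554
ρ = −K·T·e^{−rT}·N(−d₂) = -56.021399

price = 6.774554
ρ = -56.021399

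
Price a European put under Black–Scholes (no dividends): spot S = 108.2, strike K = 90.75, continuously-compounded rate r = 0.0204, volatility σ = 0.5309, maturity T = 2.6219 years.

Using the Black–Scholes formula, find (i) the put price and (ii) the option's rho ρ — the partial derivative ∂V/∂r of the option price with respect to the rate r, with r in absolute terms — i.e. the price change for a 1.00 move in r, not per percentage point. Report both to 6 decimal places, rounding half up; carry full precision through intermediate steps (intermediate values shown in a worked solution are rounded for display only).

price = 22.287195
ρ = -127.376195

σ√T = 0.5309·√2.6219 = 0.859648
d₁ = (ln(S/K) + (r+σ²/2)T) / (σ√T) = (ln(108.2/90.75) + (0.0204+0.5309²/2)·2.6219) / 0.859648 = (0.175873 + 0.422984) / 0.859648 = 0.696631
d₂ = d₁ − σ√T = 0.696631 − 0.859648 = -0.163018
e^{−rT} = e^{−0.0204·2.6219} = 0.947918
N(−d₁) = 0.243017,  N(−d₂) = 0.564748
Put price V = K·e^{−rT}·N(−d₂) − S·N(−d₁) = 48.581637 − 26.294442 = 22.287195
ρ = −K·T·e^{−rT}·N(−d₂) = -127.376195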